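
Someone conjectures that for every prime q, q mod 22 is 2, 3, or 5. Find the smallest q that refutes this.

q = 7

We need the least prime q for which the claim fails.
q = 2: 2 mod 22 = 2.
q = 3: 3 mod 22 = 3.
q = 5: 5 mod 22 = 5.
q = 7: 7 mod 22 = 7 — not in {2, 3, 5}.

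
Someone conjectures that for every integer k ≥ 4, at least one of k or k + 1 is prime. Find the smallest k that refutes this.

k = 8

Check each integer k ≥ 4 in order until k, k + 1 are both composite.
For k = 4, 5, 6, 7 the conclusion holds.
k = 8: 8 = 2 × 4; 9 = 3 × 3 — both composite.
Hence k = 8 is a counterexample.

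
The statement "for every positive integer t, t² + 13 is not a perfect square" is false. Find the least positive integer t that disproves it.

t = 6

Check each positive integer t in order until t² + 13 is a perfect square.
t = 1: 1² + 13 = 14, not a perfect square.
t = 2: 2² + 13 = 17, not a perfect square.
t = 3: 3² + 13 = 22, not a perfect square.
t = 4: 4² + 13 = 29, not a perfect square.
t = 5: 5² + 13 = 38, not a perfect square.
t = 6: 6² + 13 = 49 = 7², a perfect square.
Thus t = 6 disproves the claim, and no smaller t works.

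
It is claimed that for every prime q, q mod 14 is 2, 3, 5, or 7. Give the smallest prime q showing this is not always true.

A counterexample is any prime q such that the claim fails; we check each in order.
q = 2: 2 mod 14 = 2.
q = 3: 3 mod 14 = 3.
q = 5: 5 mod 14 = 5.
q = 7: 7 mod 14 = 7.
q = 11: 11 mod 14 = 11 — not in {2, 3, 5, 7}.

q = 11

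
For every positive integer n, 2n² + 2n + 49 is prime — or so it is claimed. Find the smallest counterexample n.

n = 6

The first 5 eligible values, up to n = 5, all satisfy the conclusion.
n = 6: 2n² + 2n + 49 = 133 = 7 × 19, composite.
Thus n = 6 disproves the claim, and no smaller n works.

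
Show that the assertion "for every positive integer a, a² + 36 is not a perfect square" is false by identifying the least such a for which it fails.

For a = 1, 2, 3, 4, 5, 6, 7 the conclusion holds.
a = 8: 8² + 36 = 100 = 10², a perfect square.
Hence a = 8 is a counterexample.

a = 8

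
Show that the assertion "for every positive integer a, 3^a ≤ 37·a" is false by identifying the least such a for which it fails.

a = 5

We need the least positive integer a for which 3^a > 37·a.
For a = 1, 2, 3, 4 the conclusion holds.
a = 5: 3^a = 243 and 37·a = 185, so 243 > 185.
So a = 5 is the smallest counterexample.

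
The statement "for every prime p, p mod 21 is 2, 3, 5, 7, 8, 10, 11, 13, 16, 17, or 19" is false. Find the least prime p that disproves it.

For p = 2, 3, 5, 7, …, 29, 31, 37 the conclusion holds.
p = 41: 41 mod 21 = 20 — not in {2, 3, 5, 7, 8, 10, 11, 13, 16, 17, 19}.

p = 41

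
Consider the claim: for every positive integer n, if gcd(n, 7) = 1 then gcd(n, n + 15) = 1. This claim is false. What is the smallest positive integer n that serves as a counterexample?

We need the least positive integer n for which gcd(n, 7) = 1 but gcd(n, n + 15) > 1.
For n = 1, 2 the conclusion holds.
n = 3: gcd(3, 18) = 3.
Thus n = 3 disproves the claim, and no smaller n works.

n = 3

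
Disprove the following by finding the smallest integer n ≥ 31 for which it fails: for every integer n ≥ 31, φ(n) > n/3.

The first 5 eligible values, up to n = 35, all satisfy the conclusion.
n = 36: φ(36) = 12 and 36/3 = 12, so φ(36) ≤ 36/3.
Hence n = 36 is a counterexample.

n = 36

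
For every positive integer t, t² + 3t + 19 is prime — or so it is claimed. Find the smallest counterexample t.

A counterexample is any positive integer t such that t² + 3t + 19 is not prime; we check each in order.
For t = 1, 2, 3, 4, …, 12, 13, 14 the conclusion holds.
t = 15: t² + 3t + 19 = 289 = 17 × 17, composite.
So t = 15 is the smallest counterexample.

t = 15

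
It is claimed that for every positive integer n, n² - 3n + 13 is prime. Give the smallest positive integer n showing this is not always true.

n = 12

Check each positive integer n in order until n² - 3n + 13 is not prime.
The first 11 eligible values, up to n = 11, all satisfy the conclusion.
n = 12: n² - 3n + 13 = 121 = 11 × 11, composite.
So n = 12 is the smallest counterexample.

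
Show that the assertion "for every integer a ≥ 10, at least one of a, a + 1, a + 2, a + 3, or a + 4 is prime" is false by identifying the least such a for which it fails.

We need the least integer a ≥ 10 for which a, a + 1, a + 2, a + 3, a + 4 are all composite.
For a = 10, 11, 12, 13, …, 21, 22, 23 the conclusion holds.
a = 24: 24 = 2 × 12; 25 = 5 × 5; 26 = 2 × 13; 27 = 3 × 9; 28 = 2 × 14 — all composite.
Hence a = 24 is a counterexample.

a = 24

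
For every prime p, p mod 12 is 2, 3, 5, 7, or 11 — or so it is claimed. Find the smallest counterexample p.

p = 13

p = 2: 2 mod 12 = 2.
p = 3: 3 mod 12 = 3.
p = 5: 5 mod 12 = 5.
p = 7: 7 mod 12 = 7.
p = 11: 11 mod 12 = 11.
p = 13: 13 mod 12 = 1 — not in {2, 3, 5, 7, 11}.
Hence p = 13 is a counterexample.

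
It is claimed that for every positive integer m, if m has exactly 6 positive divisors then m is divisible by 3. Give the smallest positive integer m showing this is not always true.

m = 20

A counterexample is any positive integer m such that m has exactly 6 positive divisors but m is not divisible by 3; we check each in order.
For m = 12, 18 the conclusion holds.
m = 20: τ(20) = 6; 20 mod 3 = 2.
Hence m = 20 is a counterexample.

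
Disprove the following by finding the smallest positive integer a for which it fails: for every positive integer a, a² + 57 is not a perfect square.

A counterexample is any positive integer a such that a² + 57 is a perfect square; we check each in order.
For a = 1, 2, 3, 4, 5, 6, 7 the conclusion holds.
a = 8: 8² + 57 = 121 = 11², a perfect square.
Hence a = 8 is a counterexample.

a = 8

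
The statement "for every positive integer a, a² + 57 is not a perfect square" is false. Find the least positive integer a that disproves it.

We need the least positive integer a for which a² + 57 is a perfect square.
a = 1: 1² + 57 = 58, not a perfect square.
a = 2: 2² + 57 = 61, not a perfect square.
a = 3: 3² + 57 = 66, not a perfect square.
a = 4: 4² + 57 = 73, not a perfect square.
a = 5: 5² + 57 = 82, not a perfect square.
a = 6: 6² + 57 = 93, not a perfect square.
a = 7: 7² + 57 = 106, not a perfect square.
a = 8: 8² + 57 = 121 = 11², a perfect square.

a = 8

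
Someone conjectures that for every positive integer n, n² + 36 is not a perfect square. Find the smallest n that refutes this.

Check each positive integer n in order until n² + 36 is a perfect square.
n = 1: 1² + 36 = 37, not a perfect square.
n = 2: 2² + 36 = 40, not a perfect square.
n = 3: 3² + 36 = 45, not a perfect square.
n = 4: 4² + 36 = 52, not a perfect square.
n = 5: 5² + 36 = 61, not a perfect square.
n = 6: 6² + 36 = 72, not a perfect square.
n = 7: 7² + 36 = 85, not a perfect square.
n = 8: 8² + 36 = 100 = 10², a perfect square.

n = 8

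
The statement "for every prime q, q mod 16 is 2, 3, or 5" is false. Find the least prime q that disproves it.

We need the least prime q for which the claim fails.
q = 2: 2 mod 16 = 2.
q = 3: 3 mod 16 = 3.
q = 5: 5 mod 16 = 5.
q = 7: 7 mod 16 = 7 — not in {2, 3, 5}.

q = 7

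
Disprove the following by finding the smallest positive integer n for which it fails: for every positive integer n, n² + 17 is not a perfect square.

n = 8

A counterexample is any positive integer n such that n² + 17 is a perfect square; we check each in order.
For n = 1, 2, 3, 4, 5, 6, 7 the conclusion holds.
n = 8: 8² + 17 = 81 = 9², a perfect square.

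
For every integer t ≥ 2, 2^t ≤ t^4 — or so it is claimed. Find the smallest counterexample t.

t = 17

For t = 2, 3, 4, 5, …, 14, 15, 16 the conclusion holds.
t = 17: 2^t = 131072 and t^4 = 83521, so 131072 > 83521.
So t = 17 is the smallest counterexample.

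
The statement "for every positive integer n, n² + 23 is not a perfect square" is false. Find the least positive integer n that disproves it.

n = 11

Check each positive integer n in order until n² + 23 is a perfect square.
For n = 1, 2, 3, 4, 5, 6, 7, 8, 9, 10 the conclusion holds.
n = 11: 11² + 23 = 144 = 12², a perfect square.
Hence n = 11 is a counterexample.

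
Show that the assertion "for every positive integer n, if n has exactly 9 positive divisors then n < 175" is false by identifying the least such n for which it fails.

Check each positive integer n in order until n has exactly 9 positive divisors but the claim fails.
n = 36: τ(36) = 9; 36 < 175.
n = 100: τ(100) = 9; 100 < 175.
n = 196: τ(196) = 9; 196 ≥ 175.

n = 196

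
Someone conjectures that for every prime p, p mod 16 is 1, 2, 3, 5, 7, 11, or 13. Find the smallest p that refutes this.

Check each prime p in order until the claim fails.
For p = 2, 3, 5, 7, 11, 13, 17, 19, 23, 29 the conclusion holds.
p = 31: 31 mod 16 = 15 — not in {1, 2, 3, 5, 7, 11, 13}.
So p = 31 is the smallest counterexample.

p = 31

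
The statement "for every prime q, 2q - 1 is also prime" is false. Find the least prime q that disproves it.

q = 5

Check each prime q in order until 2q - 1 is not prime.
q = 2: 2q - 1 = 3, prime.
q = 3: 2q - 1 = 5, prime.
q = 5: 2q - 1 = 9 = 3 × 3, not prime.
So q = 5 is the smallest counterexample.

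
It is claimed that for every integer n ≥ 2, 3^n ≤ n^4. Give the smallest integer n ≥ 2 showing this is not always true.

For n = 2, 3, 4, 5, 6, 7 the conclusion holds.
n = 8: 3^n = 6561 and n^4 = 4096, so 6561 > 4096.

n = 8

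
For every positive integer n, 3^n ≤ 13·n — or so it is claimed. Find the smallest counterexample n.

n = 4

We need the least positive integer n for which 3^n > 13·n.
For n = 1, 2, 3 the conclusion holds.
n = 4: 3^n = 81 and 13·n = 52, so 81 > 52.
Hence n = 4 is a counterexample.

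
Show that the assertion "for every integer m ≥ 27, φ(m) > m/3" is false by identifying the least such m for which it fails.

For m = 27, 28, 29 the conclusion holds.
m = 30: φ(30) = 8 and 30/3 = 10, so φ(30) ≤ 30/3.

m = 30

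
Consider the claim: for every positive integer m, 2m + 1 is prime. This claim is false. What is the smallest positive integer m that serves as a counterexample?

m = 4

m = 1: 2m + 1 = 3, prime.
m = 2: 2m + 1 = 5, prime.
m = 3: 2m + 1 = 7, prime.
m = 4: 2m + 1 = 9 = 3 × 3, composite.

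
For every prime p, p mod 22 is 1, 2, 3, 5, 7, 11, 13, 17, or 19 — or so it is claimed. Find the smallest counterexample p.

For p = 2, 3, 5, 7, 11, 13, 17, 19, 23, 29 the conclusion holds.
p = 31: 31 mod 22 = 9 — not in {1, 2, 3, 5, 7, 11, 13, 17, 19}.
So p = 31 is the smallest counterexample.

p = 31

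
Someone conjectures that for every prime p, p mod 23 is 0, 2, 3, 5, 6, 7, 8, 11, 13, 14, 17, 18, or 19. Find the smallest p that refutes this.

p = 43

For p = 2, 3, 5, 7, …, 31, 37, 41 the conclusion holds.
p = 43: 43 mod 23 = 20 — not in {0, 2, 3, 5, 6, 7, 8, 11, 13, 14, 17, 18, 19}.
Hence p = 43 is a counterexample.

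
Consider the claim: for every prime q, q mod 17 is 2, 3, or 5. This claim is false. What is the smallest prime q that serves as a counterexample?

q = 7

Check each prime q in order until the claim fails.
For q = 2, 3, 5 the conclusion holds.
q = 7: 7 mod 17 = 7 — not in {2, 3, 5}.
So q = 7 is the smallest counterexample.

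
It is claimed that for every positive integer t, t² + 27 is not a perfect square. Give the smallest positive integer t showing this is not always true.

t = 3

We need the least positive integer t for which t² + 27 is a perfect square.
t = 1: 1² + 27 = 28, not a perfect square.
t = 2: 2² + 27 = 31, not a perfect square.
t = 3: 3² + 27 = 36 = 6², a perfect square.
Hence t = 3 is a counterexample.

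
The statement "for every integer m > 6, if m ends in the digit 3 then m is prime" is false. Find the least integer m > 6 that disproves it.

We need the least integer m > 6 for which m ends in the digit 3 but m is not prime.
For m = 13, 23 the conclusion holds.
m = 33: 33 ends in 3; 33 = 3 × 11, composite.

m = 33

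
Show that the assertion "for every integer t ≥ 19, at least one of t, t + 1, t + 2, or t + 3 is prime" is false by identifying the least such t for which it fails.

A counterexample is any integer t ≥ 19 such that t, t + 1, t + 2, t + 3 are all composite; we check each in order.
For t = 19, 20, 21, 22, 23 the conclusion holds.
t = 24: 24 = 2 × 12; 25 = 5 × 5; 26 = 2 × 13; 27 = 3 × 9 — all composite.

t = 24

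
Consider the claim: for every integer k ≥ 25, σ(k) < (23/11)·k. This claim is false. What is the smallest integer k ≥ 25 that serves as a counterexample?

k = 30

The first 5 eligible values, up to k = 29, all satisfy the conclusion.
k = 30: σ(30) = 72; 72 ≥ 690/11.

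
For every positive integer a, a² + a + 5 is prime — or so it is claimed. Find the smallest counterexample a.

A counterexample is any positive integer a such that a² + a + 5 is not prime; we check each in order.
a = 1: a² + a + 5 = 7, prime.
a = 2: a² + a + 5 = 11, prime.
a = 3: a² + a + 5 = 17, prime.
a = 4: a² + a + 5 = 25 = 5 × 5, composite.
So a = 4 is the smallest counterexample.

a = 4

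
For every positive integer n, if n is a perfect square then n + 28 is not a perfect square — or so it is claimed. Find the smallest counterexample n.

n = 36

A counterexample is any positive integer n such that n is a perfect square but n + 28 is a perfect square; we check each in order.
For n = 1, 4, 9, 16, 25 the conclusion holds.
n = 36: 36 = 6² and 36 + 28 = 64 = 8².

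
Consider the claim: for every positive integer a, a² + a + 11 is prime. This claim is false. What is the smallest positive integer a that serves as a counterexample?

a = 10

We need the least positive integer a for which a² + a + 11 is not prime.
The first 9 eligible values, up to a = 9, all satisfy the conclusion.
a = 10: a² + a + 11 = 121 = 11 × 11, composite.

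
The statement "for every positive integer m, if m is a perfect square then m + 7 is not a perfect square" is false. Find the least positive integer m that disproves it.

m = 9

We need the least positive integer m for which m is a perfect square but m + 7 is a perfect square.
m = 1: 1 + 7 = 8, not a perfect square.
m = 4: 4 + 7 = 11, not a perfect square.
m = 9: 9 = 3² and 9 + 7 = 16 = 4².
So m = 9 is the smallest counterexample.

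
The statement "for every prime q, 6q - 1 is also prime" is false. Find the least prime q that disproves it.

q = 11

Check each prime q in order until 6q - 1 is not prime.
q = 2: 6q - 1 = 11, prime.
q = 3: 6q - 1 = 17, prime.
q = 5: 6q - 1 = 29, prime.
q = 7: 6q - 1 = 41, prime.
q = 11: 6q - 1 = 65 = 5 × 13, not prime.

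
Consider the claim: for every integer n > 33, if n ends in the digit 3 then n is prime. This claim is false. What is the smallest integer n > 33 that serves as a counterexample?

We need the least integer n > 33 for which n ends in the digit 3 but n is not prime.
n = 43: 43 ends in 3 and is prime.
n = 53: 53 ends in 3 and is prime.
n = 63: 63 ends in 3; 63 = 3 × 21, composite.

n = 63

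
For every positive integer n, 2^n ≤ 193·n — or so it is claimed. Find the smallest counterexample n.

n = 12

For n = 1, 2, 3, 4, …, 9, 10, 11 the conclusion holds.
n = 12: 2^n = 4096 and 193·n = 2316, so 4096 > 2316.
Hence n = 12 is a counterexample.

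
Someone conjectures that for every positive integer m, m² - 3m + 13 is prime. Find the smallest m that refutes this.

For m = 1, 2, 3, 4, …, 9, 10, 11 the conclusion holds.
m = 12: m² - 3m + 13 = 121 = 11 × 11, composite.
So m = 12 is the smallest counterexample.

m = 12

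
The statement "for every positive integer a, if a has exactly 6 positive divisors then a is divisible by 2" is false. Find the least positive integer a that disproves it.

a = 45

Check each positive integer a in order until a has exactly 6 positive divisors but a is not divisible by 2.
The first 6 eligible values, up to a = 44, all satisfy the conclusion.
a = 45: τ(45) = 6; 45 mod 2 = 1.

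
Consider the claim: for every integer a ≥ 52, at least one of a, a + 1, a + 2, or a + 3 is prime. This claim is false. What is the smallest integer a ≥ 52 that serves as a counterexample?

a = 54

a = 52: 53 is prime.
a = 53: 53 is prime.
a = 54: 54 = 2 × 27; 55 = 5 × 11; 56 = 2 × 28; 57 = 3 × 19 — all composite.
So a = 54 is the smallest counterexample.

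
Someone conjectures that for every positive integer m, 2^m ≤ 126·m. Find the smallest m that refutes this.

m = 11

For m = 1, 2, 3, 4, 5, 6, 7, 8, 9, 10 the conclusion holds.
m = 11: 2^m = 2048 and 126·m = 1386, so 2048 > 1386.
Hence m = 11 is a counterexample.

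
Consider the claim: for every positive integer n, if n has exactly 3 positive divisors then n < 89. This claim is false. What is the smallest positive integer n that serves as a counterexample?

Check each positive integer n in order until n has exactly 3 positive divisors but the claim fails.
For n = 4, 9, 25, 49 the conclusion holds.
n = 121: τ(121) = 3; 121 ≥ 89.

n = 121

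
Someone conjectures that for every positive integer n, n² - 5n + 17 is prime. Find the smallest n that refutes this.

For n = 1, 2, 3, 4, …, 10, 11, 12 the conclusion holds.
n = 13: n² - 5n + 17 = 121 = 11 × 11, composite.
So n = 13 is the smallest counterexample.

n = 13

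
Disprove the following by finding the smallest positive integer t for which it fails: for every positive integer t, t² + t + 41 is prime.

For t = 1, 2, 3, 4, …, 37, 38, 39 the conclusion holds.
t = 40: t² + t + 41 = 1681 = 41 × 41, composite.
Thus t = 40 disproves the claim, and no smaller t works.

t = 40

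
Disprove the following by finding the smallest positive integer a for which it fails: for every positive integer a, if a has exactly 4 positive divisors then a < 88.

A counterexample is any positive integer a such that a has exactly 4 positive divisors but the claim fails; we check each in order.
For a = 6, 8, 10, 14, …, 85, 86, 87 the conclusion holds.
a = 91: τ(91) = 4; 91 ≥ 88.

a = 91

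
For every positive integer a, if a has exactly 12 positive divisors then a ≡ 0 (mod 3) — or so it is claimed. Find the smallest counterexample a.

a = 140

A counterexample is any positive integer a such that a has exactly 12 positive divisors but the claim fails; we check each in order.
For a = 60, 72, 84, 90, 96, 108, 126, 132 the conclusion holds.
a = 140: τ(140) = 12; 140 ≡ 2 (mod 3).
Hence a = 140 is a counterexample.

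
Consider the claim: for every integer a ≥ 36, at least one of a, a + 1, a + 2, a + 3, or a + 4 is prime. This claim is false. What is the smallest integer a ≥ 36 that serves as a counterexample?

We need the least integer a ≥ 36 for which a, a + 1, a + 2, a + 3, a + 4 are all composite.
For a = 36, 37, 38, 39, …, 45, 46, 47 the conclusion holds.
a = 48: 48 = 2 × 24; 49 = 7 × 7; 50 = 2 × 25; 51 = 3 × 17; 52 = 2 × 26 — all composite.
So a = 48 is the smallest counterexample.

a = 48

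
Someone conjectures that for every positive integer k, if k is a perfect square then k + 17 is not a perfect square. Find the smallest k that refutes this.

k = 64

We need the least positive integer k for which k is a perfect square but k + 17 is a perfect square.
k = 1: 1 + 17 = 18, not a perfect square.
k = 4: 4 + 17 = 21, not a perfect square.
k = 9: 9 + 17 = 26, not a perfect square.
k = 16: 16 + 17 = 33, not a perfect square.
k = 25: 25 + 17 = 42, not a perfect square.
k = 36: 36 + 17 = 53, not a perfect square.
k = 49: 49 + 17 = 66, not a perfect square.
k = 64: 64 = 8² and 64 + 17 = 81 = 9².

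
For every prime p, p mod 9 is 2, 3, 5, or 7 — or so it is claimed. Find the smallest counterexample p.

p = 13

Check each prime p in order until the claim fails.
The first 5 eligible values, up to p = 11, all satisfy the conclusion.
p = 13: 13 mod 9 = 4 — not in {2, 3, 5, 7}.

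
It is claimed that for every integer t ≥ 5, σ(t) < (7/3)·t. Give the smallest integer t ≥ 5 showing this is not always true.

t = 12

A counterexample is any integer t ≥ 5 such that the claim fails; we check each in order.
t = 5: σ(5) = 6; 6 < 35/3.
t = 6: σ(6) = 12; 12 < 14.
t = 7: σ(7) = 8; 8 < 49/3.
t = 8: σ(8) = 15; 15 < 56/3.
t = 9: σ(9) = 13; 13 < 21.
t = 10: σ(10) = 18; 18 < 70/3.
t = 11: σ(11) = 12; 12 < 77/3.
t = 12: σ(12) = 28; 28 ≥ 28.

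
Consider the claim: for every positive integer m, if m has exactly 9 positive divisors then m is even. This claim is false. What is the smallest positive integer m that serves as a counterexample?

m = 225

A counterexample is any positive integer m such that m has exactly 9 positive divisors but m is odd; we check each in order.
m = 36: divisors of 36: 9 divisors; 36 is even.
m = 100: divisors of 100: 9 divisors; 100 is even.
m = 196: divisors of 196: 9 divisors; 196 is even.
m = 225: divisors of 225: 9 divisors; 225 is odd.
Hence m = 225 is a counterexample.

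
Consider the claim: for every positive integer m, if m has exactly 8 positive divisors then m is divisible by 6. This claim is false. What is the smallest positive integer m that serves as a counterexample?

m = 40

For m = 24, 30 the conclusion holds.
m = 40: τ(40) = 8; 40 mod 6 = 4.
Thus m = 40 disproves the claim, and no smaller m works.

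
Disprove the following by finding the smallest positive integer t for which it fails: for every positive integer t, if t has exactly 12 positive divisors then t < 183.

t = 198

For t = 60, 72, 84, 90, …, 150, 156, 160 the conclusion holds.
t = 198: τ(198) = 12; 198 ≥ 183.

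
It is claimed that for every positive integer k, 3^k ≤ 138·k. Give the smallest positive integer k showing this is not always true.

We need the least positive integer k for which 3^k > 138·k.
The first 6 eligible values, up to k = 6, all satisfy the conclusion.
k = 7: 3^k = 2187 and 138·k = 966, so 2187 > 966.
So k = 7 is the smallest counterexample.

k = 7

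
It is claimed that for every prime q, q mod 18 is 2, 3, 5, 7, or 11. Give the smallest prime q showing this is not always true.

A counterexample is any prime q such that the claim fails; we check each in order.
q = 2: 2 mod 18 = 2.
q = 3: 3 mod 18 = 3.
q = 5: 5 mod 18 = 5.
q = 7: 7 mod 18 = 7.
q = 11: 11 mod 18 = 11.
q = 13: 13 mod 18 = 13 — not in {2, 3, 5, 7, 11}.
Hence q = 13 is a counterexample.

q = 13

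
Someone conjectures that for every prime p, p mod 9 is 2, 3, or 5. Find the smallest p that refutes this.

Check each prime p in order until the claim fails.
p = 2: 2 mod 9 = 2.
p = 3: 3 mod 9 = 3.
p = 5: 5 mod 9 = 5.
p = 7: 7 mod 9 = 7 — not in {2, 3, 5}.
So p = 7 is the smallest counterexample.

p = 7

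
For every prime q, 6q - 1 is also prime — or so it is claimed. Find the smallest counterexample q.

q = 11

A counterexample is any prime q such that 6q - 1 is not prime; we check each in order.
For q = 2, 3, 5, 7 the conclusion holds.
q = 11: 6q - 1 = 65 = 5 × 13, not prime.
Thus q = 11 disproves the claim, and no smaller q works.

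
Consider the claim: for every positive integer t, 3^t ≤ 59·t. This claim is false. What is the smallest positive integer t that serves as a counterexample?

t = 6

We need the least positive integer t for which 3^t > 59·t.
The first 5 eligible values, up to t = 5, all satisfy the conclusion.
t = 6: 3^t = 729 and 59·t = 354, so 729 > 354.
Hence t = 6 is a counterexample.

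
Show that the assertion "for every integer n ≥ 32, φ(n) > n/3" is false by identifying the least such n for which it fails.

n = 36

We need the least integer n ≥ 32 for which the claim fails.
For n = 32, 33, 34, 35 the conclusion holds.
n = 36: φ(36) = 12 and 36/3 = 12, so φ(36) ≤ 36/3.
Hence n = 36 is a counterexample.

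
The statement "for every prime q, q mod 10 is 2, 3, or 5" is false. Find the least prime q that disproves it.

q = 7

We need the least prime q for which the claim fails.
q = 2: 2 mod 10 = 2.
q = 3: 3 mod 10 = 3.
q = 5: 5 mod 10 = 5.
q = 7: 7 mod 10 = 7 — not in {2, 3, 5}.
Thus q = 7 disproves the claim, and no smaller q works.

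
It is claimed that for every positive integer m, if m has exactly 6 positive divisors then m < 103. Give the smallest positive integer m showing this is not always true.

For m = 12, 18, 20, 28, …, 92, 98, 99 the conclusion holds.
m = 116: τ(116) = 6; 116 ≥ 103.
Thus m = 116 disproves the claim, and no smaller m works.

m = 116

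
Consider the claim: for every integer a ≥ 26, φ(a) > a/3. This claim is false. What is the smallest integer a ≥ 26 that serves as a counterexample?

a = 30

Check each integer a ≥ 26 in order until the claim fails.
a = 26: φ(26) = 12 and 26/3 = 26/3, so φ(26) > 26/3.
a = 27: φ(27) = 18 and 27/3 = 9, so φ(27) > 27/3.
a = 28: φ(28) = 12 and 28/3 = 28/3, so φ(28) > 28/3.
a = 29: φ(29) = 28 and 29/3 = 29/3, so φ(29) > 29/3.
a = 30: φ(30) = 8 and 30/3 = 10, so φ(30) ≤ 30/3.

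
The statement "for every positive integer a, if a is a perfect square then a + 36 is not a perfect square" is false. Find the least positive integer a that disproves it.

a = 64

A counterexample is any positive integer a such that a is a perfect square but a + 36 is a perfect square; we check each in order.
For a = 1, 4, 9, 16, 25, 36, 49 the conclusion holds.
a = 64: 64 = 8² and 64 + 36 = 100 = 10².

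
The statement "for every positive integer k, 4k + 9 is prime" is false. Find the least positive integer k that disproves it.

k = 3

Check each positive integer k in order until 4k + 9 is not prime.
For k = 1, 2 the conclusion holds.
k = 3: 4k + 9 = 21 = 3 × 7, composite.
So k = 3 is the smallest counterexample.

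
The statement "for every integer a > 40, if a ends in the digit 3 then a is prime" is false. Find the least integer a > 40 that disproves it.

For a = 43, 53 the conclusion holds.
a = 63: 63 ends in 3; 63 = 3 × 21, composite.
Thus a = 63 disproves the claim, and no smaller a works.

a = 63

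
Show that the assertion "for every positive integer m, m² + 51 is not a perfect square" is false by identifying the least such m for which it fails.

A counterexample is any positive integer m such that m² + 51 is a perfect square; we check each in order.
m = 1: 1² + 51 = 52, not a perfect square.
m = 2: 2² + 51 = 55, not a perfect square.
m = 3: 3² + 51 = 60, not a perfect square.
m = 4: 4² + 51 = 67, not a perfect square.
m = 5: 5² + 51 = 76, not a perfect square.
m = 6: 6² + 51 = 87, not a perfect square.
m = 7: 7² + 51 = 100 = 10², a perfect square.
Thus m = 7 disproves the claim, and no smaller m works.

m = 7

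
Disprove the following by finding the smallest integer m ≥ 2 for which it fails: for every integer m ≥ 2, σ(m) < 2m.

m = 6

Check each integer m ≥ 2 in order until the claim fails.
m = 2: σ(2) = 3; 3 < 4.
m = 3: σ(3) = 4; 4 < 6.
m = 4: σ(4) = 7; 7 < 8.
m = 5: σ(5) = 6; 6 < 10.
m = 6: σ(6) = 12; 12 ≥ 12.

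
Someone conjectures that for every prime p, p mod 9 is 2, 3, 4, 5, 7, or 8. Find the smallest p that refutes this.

A counterexample is any prime p such that the claim fails; we check each in order.
p = 2: 2 mod 9 = 2.
p = 3: 3 mod 9 = 3.
p = 5: 5 mod 9 = 5.
p = 7: 7 mod 9 = 7.
p = 11: 11 mod 9 = 2.
p = 13: 13 mod 9 = 4.
p = 17: 17 mod 9 = 8.
p = 19: 19 mod 9 = 1 — not in {2, 3, 4, 5, 7, 8}.
So p = 19 is the smallest counterexample.

p = 19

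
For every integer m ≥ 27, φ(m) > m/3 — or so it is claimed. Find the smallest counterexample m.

m = 30

A counterexample is any integer m ≥ 27 such that the claim fails; we check each in order.
For m = 27, 28, 29 the conclusion holds.
m = 30: φ(30) = 8 and 30/3 = 10, so φ(30) ≤ 30/3.
Thus m = 30 disproves the claim, and no smaller m works.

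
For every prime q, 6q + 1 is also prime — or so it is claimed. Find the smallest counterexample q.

Check each prime q in order until 6q + 1 is not prime.
The first 7 eligible values, up to q = 17, all satisfy the conclusion.
q = 19: 6q + 1 = 115 = 5 × 23, not prime.
So q = 19 is the smallest counterexample.

q = 19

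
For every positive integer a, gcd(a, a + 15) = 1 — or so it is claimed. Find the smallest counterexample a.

Check each positive integer a in order until gcd(a, a + 15) > 1.
a = 1: gcd(1, 16) = 1.
a = 2: gcd(2, 17) = 1.
a = 3: gcd(3, 18) = 3.

a = 3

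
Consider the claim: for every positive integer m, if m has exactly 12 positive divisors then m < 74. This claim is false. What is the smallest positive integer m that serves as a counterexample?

For m = 60, 72 the conclusion holds.
m = 84: τ(84) = 12; 84 ≥ 74.

m = 84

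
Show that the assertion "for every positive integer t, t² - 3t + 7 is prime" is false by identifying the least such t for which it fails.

t = 6

t = 1: t² - 3t + 7 = 5, prime.
t = 2: t² - 3t + 7 = 5, prime.
t = 3: t² - 3t + 7 = 7, prime.
t = 4: t² - 3t + 7 = 11, prime.
t = 5: t² - 3t + 7 = 17, prime.
t = 6: t² - 3t + 7 = 25 = 5 × 5, composite.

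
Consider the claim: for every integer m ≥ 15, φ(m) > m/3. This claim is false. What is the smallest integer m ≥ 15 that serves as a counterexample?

m = 18

A counterexample is any integer m ≥ 15 such that the claim fails; we check each in order.
For m = 15, 16, 17 the conclusion holds.
m = 18: φ(18) = 6 and 18/3 = 6, so φ(18) ≤ 18/3.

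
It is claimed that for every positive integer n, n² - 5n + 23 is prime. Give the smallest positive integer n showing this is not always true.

For n = 1, 2, 3, 4, …, 16, 17, 18 the conclusion holds.
n = 19: n² - 5n + 23 = 289 = 17 × 17, composite.
Hence n = 19 is a counterexample.

n = 19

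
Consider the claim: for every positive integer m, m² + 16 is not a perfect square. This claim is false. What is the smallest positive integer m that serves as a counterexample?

m = 3

m = 1: 1² + 16 = 17, not a perfect square.
m = 2: 2² + 16 = 20, not a perfect square.
m = 3: 3² + 16 = 25 = 5², a perfect square.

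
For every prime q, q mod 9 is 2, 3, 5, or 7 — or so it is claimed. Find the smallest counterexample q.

q = 13

We need the least prime q for which the claim fails.
The first 5 eligible values, up to q = 11, all satisfy the conclusion.
q = 13: 13 mod 9 = 4 — not in {2, 3, 5, 7}.
Thus q = 13 disproves the claim, and no smaller q works.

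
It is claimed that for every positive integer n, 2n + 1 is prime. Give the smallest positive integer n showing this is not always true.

n = 4

A counterexample is any positive integer n such that 2n + 1 is not prime; we check each in order.
For n = 1, 2, 3 the conclusion holds.
n = 4: 2n + 1 = 9 = 3 × 3, composite.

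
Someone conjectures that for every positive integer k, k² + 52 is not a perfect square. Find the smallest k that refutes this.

k = 12

Check each positive integer k in order until k² + 52 is a perfect square.
For k = 1, 2, 3, 4, …, 9, 10, 11 the conclusion holds.
k = 12: 12² + 52 = 196 = 14², a perfect square.
Thus k = 12 disproves the claim, and no smaller k works.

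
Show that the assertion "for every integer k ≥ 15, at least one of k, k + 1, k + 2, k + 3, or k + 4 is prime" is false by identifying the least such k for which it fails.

We need the least integer k ≥ 15 for which k, k + 1, k + 2, k + 3, k + 4 are all composite.
For k = 15, 16, 17, 18, 19, 20, 21, 22, 23 the conclusion holds.
k = 24: 24 = 2 × 12; 25 = 5 × 5; 26 = 2 × 13; 27 = 3 × 9; 28 = 2 × 14 — all composite.
So k = 24 is the smallest counterexample.

k = 24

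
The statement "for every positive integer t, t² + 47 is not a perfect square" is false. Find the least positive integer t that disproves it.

t = 23

A counterexample is any positive integer t such that t² + 47 is a perfect square; we check each in order.
The first 22 eligible values, up to t = 22, all satisfy the conclusion.
t = 23: 23² + 47 = 576 = 24², a perfect square.
Hence t = 23 is a counterexample.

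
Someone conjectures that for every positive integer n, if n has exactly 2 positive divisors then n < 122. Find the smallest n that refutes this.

A counterexample is any positive integer n such that n has exactly 2 positive divisors but the claim fails; we check each in order.
For n = 2, 3, 5, 7, …, 107, 109, 113 the conclusion holds.
n = 127: τ(127) = 2; 127 ≥ 122.
Thus n = 127 disproves the claim, and no smaller n works.

n = 127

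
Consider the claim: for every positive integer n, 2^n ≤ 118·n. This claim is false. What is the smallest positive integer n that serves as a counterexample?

A counterexample is any positive integer n such that 2^n > 118·n; we check each in order.
For n = 1, 2, 3, 4, 5, 6, 7, 8, 9, 10 the conclusion holds.
n = 11: 2^n = 2048 and 118·n = 1298, so 2048 > 1298.
Hence n = 11 is a counterexample.

n = 11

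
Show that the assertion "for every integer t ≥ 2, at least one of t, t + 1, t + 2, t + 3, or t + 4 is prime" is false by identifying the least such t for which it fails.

t = 24

Check each integer t ≥ 2 in order until t, t + 1, t + 2, t + 3, t + 4 are all composite.
For t = 2, 3, 4, 5, …, 21, 22, 23 the conclusion holds.
t = 24: 24 = 2 × 12; 25 = 5 × 5; 26 = 2 × 13; 27 = 3 × 9; 28 = 2 × 14 — all composite.
Hence t = 24 is a counterexample.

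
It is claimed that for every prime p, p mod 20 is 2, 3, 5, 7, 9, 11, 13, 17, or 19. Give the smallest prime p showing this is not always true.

p = 41

Check each prime p in order until the claim fails.
For p = 2, 3, 5, 7, …, 29, 31, 37 the conclusion holds.
p = 41: 41 mod 20 = 1 — not in {2, 3, 5, 7, 9, 11, 13, 17, 19}.
So p = 41 is the smallest counterexample.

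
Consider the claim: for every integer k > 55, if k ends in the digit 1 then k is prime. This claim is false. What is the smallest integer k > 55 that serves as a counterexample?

k = 81

We need the least integer k > 55 for which k ends in the digit 1 but k is not prime.
For k = 61, 71 the conclusion holds.
k = 81: 81 ends in 1; 81 = 3 × 27, composite.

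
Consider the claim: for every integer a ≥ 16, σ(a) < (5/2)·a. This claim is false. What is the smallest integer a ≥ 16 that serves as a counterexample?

a = 24

We need the least integer a ≥ 16 for which the claim fails.
The first 8 eligible values, up to a = 23, all satisfy the conclusion.
a = 24: σ(24) = 60; 60 ≥ 60.
Hence a = 24 is a counterexample.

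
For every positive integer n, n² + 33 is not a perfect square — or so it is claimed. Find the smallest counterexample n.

n = 1: 1² + 33 = 34, not a perfect square.
n = 2: 2² + 33 = 37, not a perfect square.
n = 3: 3² + 33 = 42, not a perfect square.
n = 4: 4² + 33 = 49 = 7², a perfect square.
Thus n = 4 disproves the claim, and no smaller n works.

n = 4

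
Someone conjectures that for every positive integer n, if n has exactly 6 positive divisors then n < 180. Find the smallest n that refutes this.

n = 188

Check each positive integer n in order until n has exactly 6 positive divisors but the claim fails.
For n = 12, 18, 20, 28, …, 171, 172, 175 the conclusion holds.
n = 188: τ(188) = 6; 188 ≥ 180.
Thus n = 188 disproves the claim, and no smaller n works.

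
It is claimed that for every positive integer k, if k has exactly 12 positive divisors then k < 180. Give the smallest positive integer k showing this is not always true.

We need the least positive integer k for which k has exactly 12 positive divisors but the claim fails.
For k = 60, 72, 84, 90, …, 150, 156, 160 the conclusion holds.
k = 198: τ(198) = 12; 198 ≥ 180.
Thus k = 198 disproves the claim, and no smaller k works.

k = 198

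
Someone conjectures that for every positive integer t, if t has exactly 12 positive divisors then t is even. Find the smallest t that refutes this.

t = 315

The first 24 eligible values, up to t = 308, all satisfy the conclusion.
t = 315: divisors of 315: 12 divisors; 315 is odd.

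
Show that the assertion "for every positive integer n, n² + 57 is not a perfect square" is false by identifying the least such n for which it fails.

n = 8

A counterexample is any positive integer n such that n² + 57 is a perfect square; we check each in order.
n = 1: 1² + 57 = 58, not a perfect square.
n = 2: 2² + 57 = 61, not a perfect square.
n = 3: 3² + 57 = 66, not a perfect square.
n = 4: 4² + 57 = 73, not a perfect square.
n = 5: 5² + 57 = 82, not a perfect square.
n = 6: 6² + 57 = 93, not a perfect square.
n = 7: 7² + 57 = 106, not a perfect square.
n = 8: 8² + 57 = 121 = 11², a perfect square.
So n = 8 is the smallest counterexample.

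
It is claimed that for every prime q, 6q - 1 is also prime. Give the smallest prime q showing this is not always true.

A counterexample is any prime q such that 6q - 1 is not prime; we check each in order.
For q = 2, 3, 5, 7 the conclusion holds.
q = 11: 6q - 1 = 65 = 5 × 13, not prime.

q = 11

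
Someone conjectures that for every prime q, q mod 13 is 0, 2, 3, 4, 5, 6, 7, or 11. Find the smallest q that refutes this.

A counterexample is any prime q such that the claim fails; we check each in order.
The first 8 eligible values, up to q = 19, all satisfy the conclusion.
q = 23: 23 mod 13 = 10 — not in {0, 2, 3, 4, 5, 6, 7, 11}.

q = 23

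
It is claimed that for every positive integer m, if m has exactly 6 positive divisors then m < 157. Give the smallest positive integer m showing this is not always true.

Check each positive integer m in order until m has exactly 6 positive divisors but the claim fails.
The first 22 eligible values, up to m = 153, all satisfy the conclusion.
m = 164: τ(164) = 6; 164 ≥ 157.
Thus m = 164 disproves the claim, and no smaller m works.

m = 164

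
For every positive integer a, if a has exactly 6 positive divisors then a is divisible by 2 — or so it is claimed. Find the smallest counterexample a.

A counterexample is any positive integer a such that a has exactly 6 positive divisors but a is not divisible by 2; we check each in order.
For a = 12, 18, 20, 28, 32, 44 the conclusion holds.
a = 45: τ(45) = 6; 45 mod 2 = 1.
Thus a = 45 disproves the claim, and no smaller a works.

a = 45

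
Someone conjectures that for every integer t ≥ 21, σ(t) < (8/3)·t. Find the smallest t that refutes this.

Check each integer t ≥ 21 in order until the claim fails.
The first 39 eligible values, up to t = 59, all satisfy the conclusion.
t = 60: σ(60) = 168; 168 ≥ 160.

t = 60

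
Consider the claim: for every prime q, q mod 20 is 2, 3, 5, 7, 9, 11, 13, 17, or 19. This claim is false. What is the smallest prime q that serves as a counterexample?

Check each prime q in order until the claim fails.
For q = 2, 3, 5, 7, …, 29, 31, 37 the conclusion holds.
q = 41: 41 mod 20 = 1 — not in {2, 3, 5, 7, 9, 11, 13, 17, 19}.
Thus q = 41 disproves the claim, and no smaller q works.

q = 41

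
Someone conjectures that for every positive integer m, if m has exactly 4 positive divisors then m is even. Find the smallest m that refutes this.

m = 15

The first 4 eligible values, up to m = 14, all satisfy the conclusion.
m = 15: divisors of 15: 1, 3, 5, 15; 15 is odd.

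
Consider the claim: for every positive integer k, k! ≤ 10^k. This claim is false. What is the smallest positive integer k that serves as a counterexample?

k = 25

A counterexample is any positive integer k such that k! > 10^k; we check each in order.
For k = 1, 2, 3, 4, …, 22, 23, 24 the conclusion holds.
k = 25: k! = 15511210043330985984000000 and 10^k = 10000000000000000000000000, so 15511210043330985984000000 > 10000000000000000000000000.
Hence k = 25 is a counterexample.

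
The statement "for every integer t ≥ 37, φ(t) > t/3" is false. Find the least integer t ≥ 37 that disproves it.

A counterexample is any integer t ≥ 37 such that the claim fails; we check each in order.
For t = 37, 38, 39, 40, 41 the conclusion holds.
t = 42: φ(42) = 12 and 42/3 = 14, so φ(42) ≤ 42/3.
Thus t = 42 disproves the claim, and no smaller t works.

t = 42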